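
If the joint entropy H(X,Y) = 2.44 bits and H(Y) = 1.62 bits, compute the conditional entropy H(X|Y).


H(X|Y) = H(X,Y) - H(Y) = 2.44 - 1.62 = 0.82

0.82 bits


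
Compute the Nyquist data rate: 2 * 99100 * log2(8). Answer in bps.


Rate = 2 * B * log2(M) = 2 * 99100 * 3.0 = 594600.0

594600.0 bps


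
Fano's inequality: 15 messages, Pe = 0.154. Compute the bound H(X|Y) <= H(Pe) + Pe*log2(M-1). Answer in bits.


H(Pe) = -Pe*log2(Pe) - (1-Pe)*log2(1-Pe) = -0.154*log2(0.154) - 0.846*log2(0.846) = 0.415646 + 0.204115 = 0.6198. Pe*log2(M-1) = 0.154*log2(14) = 0.586333. Bound = H(Pe) + Pe*log2(M-1) = 0.415646 + 0.204115 + 0.586333 = 1.2061

1.2061 bits


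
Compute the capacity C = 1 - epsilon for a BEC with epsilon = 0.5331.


C = 1 - epsilon = 1 - 0.5331 = 0.4669

0.4669 bits


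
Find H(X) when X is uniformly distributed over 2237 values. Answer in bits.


H = log2(n) = log2(2237) = 11.1273

11.1273 bits


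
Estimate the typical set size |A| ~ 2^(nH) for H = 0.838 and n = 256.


log2|A_typical| = nH = 256 * 0.838 = 214.528, so |A_typical| ~ 2^214.528 = 3.796e+64

3.796e+64


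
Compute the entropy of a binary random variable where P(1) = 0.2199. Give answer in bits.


H = -p*log2(p) - (1-p)*log2(1-p). -0.2199*log2(0.2199) = 0.480499; -0.7801*log2(0.7801) = 0.279486. H = 0.480499 + 0.279486 = 0.76

0.76 bits


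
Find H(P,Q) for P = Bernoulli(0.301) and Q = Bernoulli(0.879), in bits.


H(P,Q) = -p*log2(q) - (1-p)*log2(1-q). -0.301*log2(0.879) = 0.056006; -0.699*log2(0.121) = 2.129798. H(P,Q) = 0.056006 + 2.129798 = 2.1858

2.1858 bits


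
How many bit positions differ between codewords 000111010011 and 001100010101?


Count differing positions: . . ^ . ^ ^ . . . ^ ^ . = 5 differences

5


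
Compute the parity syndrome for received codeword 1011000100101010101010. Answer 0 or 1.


Syndrome = XOR of all bits = 1 XOR 0 XOR 1 XOR 1 XOR 0 XOR 0 XOR 0 XOR 1 XOR 0 XOR 0 XOR 1 XOR 0 XOR 1 XOR 0 XOR 1 XOR 0 XOR 1 XOR 0 XOR 1 XOR 0 XOR 1 XOR 0 = 0

0


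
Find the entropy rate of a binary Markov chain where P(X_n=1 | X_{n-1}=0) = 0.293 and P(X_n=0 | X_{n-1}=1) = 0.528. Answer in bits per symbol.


Stationary distribution: pi_0 = p10/(p01+p10) = 0.6431, pi_1 = 0.3569. Entropy rate H' = pi_0*H(p01) + pi_1*H(p10) = 0.6431*0.8726 + 0.3569*0.9977 = 0.9172

0.9172 bits/symbol


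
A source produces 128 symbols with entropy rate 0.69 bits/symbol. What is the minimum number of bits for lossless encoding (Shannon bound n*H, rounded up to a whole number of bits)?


Minimum bits >= n * H = 128 * 0.69 = 88.32, rounded up to a whole number of bits = 89

89 bits


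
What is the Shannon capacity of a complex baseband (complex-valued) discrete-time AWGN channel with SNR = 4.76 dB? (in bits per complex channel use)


SNR_linear = 10^(4.76/10) = 2.9923; C = log2(1 + SNR_linear) = log2(1 + 2.9923) = 1.9972

1.9972 bits/channel use


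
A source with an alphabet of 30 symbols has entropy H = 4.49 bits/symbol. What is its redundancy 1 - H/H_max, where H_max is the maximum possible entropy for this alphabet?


H_max = log2(K) = log2(30) = 4.9069 bits/symbol. Redundancy = 1 - H/H_max = 1 - 4.49/4.9069 = 1 - 0.915 = 0.085

0.085


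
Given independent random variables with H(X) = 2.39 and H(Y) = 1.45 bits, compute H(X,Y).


For independent variables, H(X,Y) = H(X) + H(Y) = 2.39 + 1.45 = 3.84

3.84 bits


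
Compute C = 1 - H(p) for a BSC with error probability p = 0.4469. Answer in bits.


H(p) = -p*log2(p) - (1-p)*log2(1-p) = -0.4469*log2(0.4469) - 0.5531*log2(0.5531) = 0.519287 + 0.472562 = 0.9918. C = 1 - H(p) = 1 - 0.9918 = 0.0082

0.0082 bits


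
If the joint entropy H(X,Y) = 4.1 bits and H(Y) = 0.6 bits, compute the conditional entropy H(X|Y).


H(X|Y) = H(X,Y) - H(Y) = 4.1 - 0.6 = 3.5

3.5 bits


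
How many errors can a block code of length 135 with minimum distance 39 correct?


Correction capability = floor((d-1)/2) = floor((39-1)/2) = 19

19 errors


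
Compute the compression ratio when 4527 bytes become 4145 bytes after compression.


Ratio = original / compressed = 4527 / 4145 = 1.0922

1.0922


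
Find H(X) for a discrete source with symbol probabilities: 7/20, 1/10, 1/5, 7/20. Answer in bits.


H = -sum(p_i * log2(p_i)). Terms: -(7/20)*log2(7/20) = 0.530101; -(1/10)*log2(1/10) = 0.332193; -(1/5)*log2(1/5) = 0.464386; -(7/20)*log2(7/20) = 0.530101. H = 0.530101 + 0.332193 + 0.464386 + 0.530101 = 1.8568

1.8568 bits


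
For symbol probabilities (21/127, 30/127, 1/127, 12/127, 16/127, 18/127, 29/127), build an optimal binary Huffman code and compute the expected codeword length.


Huffman construction (repeatedly merge the two least-probable nodes; each merge adds 1 bit to every symbol beneath it): 1/127 + 12/127 = 13/127; 13/127 + 16/127 = 29/127; 18/127 + 21/127 = 39/127; 29/127 + 29/127 = 58/127; 30/127 + 39/127 = 69/127; 58/127 + 69/127 = 1. Resulting codeword lengths (in the order the probabilities were given): (3, 2, 4, 4, 3, 3, 2). L_avg = sum(p_i * l_i) = 21/127*3 + 30/127*2 + 1/127*4 + 12/127*4 + 16/127*3 + 18/127*3 + 29/127*2 = 335/127 = 2.6378

2.6378 bits


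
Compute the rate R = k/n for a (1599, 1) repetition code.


Rate = k/n = 1/1599

1/1599


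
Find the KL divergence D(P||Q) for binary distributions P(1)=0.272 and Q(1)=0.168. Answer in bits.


KL = p*log2(p/q) + (1-p)*log2((1-p)/(1-q)) = 0.272*log2(0.272/0.168) + 0.728*log2(0.728/0.832) = 0.0488

0.0488 bits


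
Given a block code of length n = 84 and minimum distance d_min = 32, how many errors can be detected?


Detection capability = d_min - 1 = 32 - 1 = 31

31 errors


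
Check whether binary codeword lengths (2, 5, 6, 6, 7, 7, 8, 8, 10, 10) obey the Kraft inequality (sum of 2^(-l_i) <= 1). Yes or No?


Kraft sum = sum(2^(-l_i)) = 0.3379, need <= 1. Result: satisfied (a binary prefix-free code with these lengths exists)

Yes


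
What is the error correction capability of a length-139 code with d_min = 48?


Correction capability = floor((d-1)/2) = floor((48-1)/2) = 23

23 errors


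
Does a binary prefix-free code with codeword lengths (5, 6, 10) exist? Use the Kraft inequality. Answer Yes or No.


Kraft sum = sum(2^(-l_i)) = 0.0479, need <= 1. Result: satisfied (a binary prefix-free code with these lengths exists)

Yes


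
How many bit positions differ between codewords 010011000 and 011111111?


Count differing positions: . . ^ ^ . . ^ ^ ^ = 5 differences

5


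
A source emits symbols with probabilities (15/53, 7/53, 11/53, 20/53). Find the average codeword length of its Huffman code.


Huffman construction (repeatedly merge the two least-probable nodes; each merge adds 1 bit to every symbol beneath it): 7/53 + 11/53 = 18/53; 15/53 + 18/53 = 33/53; 20/53 + 33/53 = 1. Resulting codeword lengths (in the order the probabilities were given): (2, 3, 3, 1). L_avg = sum(p_i * l_i) = 15/53*2 + 7/53*3 + 11/53*3 + 20/53*1 = 104/53 = 1.9623

1.9623 bits


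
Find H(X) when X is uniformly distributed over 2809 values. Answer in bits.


H = log2(n) = log2(2809) = 11.4558

11.4558 bits


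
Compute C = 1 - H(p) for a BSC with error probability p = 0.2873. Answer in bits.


H(p) = -p*log2(p) - (1-p)*log2(1-p) = -0.2873*log2(0.2873) - 0.7127*log2(0.7127) = 0.516959 + 0.348249 = 0.8652. C = 1 - H(p) = 1 - 0.8652 = 0.1348

0.1348 bits


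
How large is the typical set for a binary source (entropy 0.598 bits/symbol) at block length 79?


log2|A_typical| = nH = 79 * 0.598 = 47.242, so |A_typical| ~ 2^47.242 = 1.664e+14

1.664e+14


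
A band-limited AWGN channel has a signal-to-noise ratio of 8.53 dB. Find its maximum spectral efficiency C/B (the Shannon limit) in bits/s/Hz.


SNR_linear = 10^(8.53/10) = 7.1285; C/B = log2(1 + SNR_linear) = log2(1 + 7.1285) = 3.023

3.023 bits/s/Hz


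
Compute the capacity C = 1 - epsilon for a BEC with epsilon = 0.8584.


C = 1 - epsilon = 1 - 0.8584 = 0.1416

0.1416 bits


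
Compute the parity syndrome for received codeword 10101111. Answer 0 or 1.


Syndrome = XOR of all bits = 1 XOR 0 XOR 1 XOR 0 XOR 1 XOR 1 XOR 1 XOR 1 = 0

0


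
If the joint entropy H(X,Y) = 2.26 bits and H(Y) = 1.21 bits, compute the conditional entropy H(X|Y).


H(X|Y) = H(X,Y) - H(Y) = 2.26 - 1.21 = 1.05

1.05 bits


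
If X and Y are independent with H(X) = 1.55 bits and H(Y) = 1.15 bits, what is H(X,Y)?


For independent variables, H(X,Y) = H(X) + H(Y) = 1.55 + 1.15 = 2.7

2.7 bits


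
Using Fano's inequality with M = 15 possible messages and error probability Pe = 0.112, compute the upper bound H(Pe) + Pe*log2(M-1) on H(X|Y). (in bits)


H(Pe) = -Pe*log2(Pe) - (1-Pe)*log2(1-Pe) = -0.112*log2(0.112) - 0.888*log2(0.888) = 0.353744 + 0.152175 = 0.5059. Pe*log2(M-1) = 0.112*log2(14) = 0.426424. Bound = H(Pe) + Pe*log2(M-1) = 0.353744 + 0.152175 + 0.426424 = 0.9323

0.9323 bits


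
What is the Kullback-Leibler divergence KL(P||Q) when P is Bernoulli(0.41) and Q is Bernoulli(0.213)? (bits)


KL = p*log2(p/q) + (1-p)*log2((1-p)/(1-q)) = 0.41*log2(0.41/0.213) + 0.59*log2(0.59/0.787) = 0.1421

0.1421 bits


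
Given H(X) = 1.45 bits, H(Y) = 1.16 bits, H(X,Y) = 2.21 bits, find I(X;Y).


I(X;Y) = H(X) + H(Y) - H(X,Y) = 1.45 + 1.16 - 2.21 = 0.4

0.4 bits


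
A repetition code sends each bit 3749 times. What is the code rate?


Rate = k/n = 1/3749

1/3749


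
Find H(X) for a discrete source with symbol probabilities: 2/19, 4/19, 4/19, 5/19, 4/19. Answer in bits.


H = -sum(p_i * log2(p_i)). Terms: -(2/19)*log2(2/19) = 0.341887; -(4/19)*log2(4/19) = 0.473248; -(4/19)*log2(4/19) = 0.473248; -(5/19)*log2(5/19) = 0.506842; -(4/19)*log2(4/19) = 0.473248. H = 0.341887 + 0.473248 + 0.473248 + 0.506842 + 0.473248 = 2.2685

2.2685 bits


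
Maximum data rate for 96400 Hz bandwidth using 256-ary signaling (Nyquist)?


Rate = 2 * B * log2(M) = 2 * 96400 * 8.0 = 1542400.0

1542400.0 bps


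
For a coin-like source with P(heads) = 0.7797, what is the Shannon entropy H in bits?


H = -p*log2(p) - (1-p)*log2(1-p). -0.7797*log2(0.7797) = 0.279919; -0.2203*log2(0.2203) = 0.480796. H = 0.279919 + 0.480796 = 0.7607

0.7607 bits


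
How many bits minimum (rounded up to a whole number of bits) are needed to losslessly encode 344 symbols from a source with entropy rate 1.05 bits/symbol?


Minimum bits >= n * H = 344 * 1.05 = 361.2, rounded up to a whole number of bits = 362

362 bits


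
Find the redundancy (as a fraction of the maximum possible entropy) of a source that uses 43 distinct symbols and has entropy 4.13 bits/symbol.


H_max = log2(K) = log2(43) = 5.4263 bits/symbol. Redundancy = 1 - H/H_max = 1 - 4.13/5.4263 = 1 - 0.7611 = 0.2389

0.2389


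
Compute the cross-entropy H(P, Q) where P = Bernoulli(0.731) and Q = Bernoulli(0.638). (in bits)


H(P,Q) = -p*log2(q) - (1-p)*log2(1-q). -0.731*log2(0.638) = 0.473960; -0.269*log2(0.362) = 0.394337. H(P,Q) = 0.473960 + 0.394337 = 0.8683

0.8683 bits


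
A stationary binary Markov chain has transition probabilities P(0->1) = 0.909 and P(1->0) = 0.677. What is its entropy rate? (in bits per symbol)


Stationary distribution: pi_0 = p10/(p01+p10) = 0.4269, pi_1 = 0.5731. Entropy rate H' = pi_0*H(p01) + pi_1*H(p10) = 0.4269*0.4398 + 0.5731*0.9076 = 0.7079

0.7079 bits/symbol


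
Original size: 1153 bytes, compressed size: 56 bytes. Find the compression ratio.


Ratio = original / compressed = 1153 / 56 = 20.5893

20.5893


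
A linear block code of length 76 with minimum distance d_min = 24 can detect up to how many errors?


Detection capability = d_min - 1 = 24 - 1 = 23

23 errors


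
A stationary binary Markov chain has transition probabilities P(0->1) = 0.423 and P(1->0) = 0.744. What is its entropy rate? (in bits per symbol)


Stationary distribution: pi_0 = p10/(p01+p10) = 0.6375, pi_1 = 0.3625. Entropy rate H' = pi_0*H(p01) + pi_1*H(p10) = 0.6375*0.9828 + 0.3625*0.8207 = 0.924

0.924 bits/symbol


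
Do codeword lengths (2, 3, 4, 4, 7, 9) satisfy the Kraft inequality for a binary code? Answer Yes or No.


Kraft sum = sum(2^(-l_i)) = 0.5098, need <= 1. Result: satisfied (a binary prefix-free code with these lengths exists)

Yes


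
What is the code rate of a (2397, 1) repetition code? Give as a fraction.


Rate = k/n = 1/2397

1/2397


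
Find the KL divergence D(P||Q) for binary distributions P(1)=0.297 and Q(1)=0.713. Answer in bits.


KL = p*log2(p/q) + (1-p)*log2((1-p)/(1-q)) = 0.297*log2(0.297/0.713) + 0.703*log2(0.703/0.287) = 0.5334

0.5334 bits


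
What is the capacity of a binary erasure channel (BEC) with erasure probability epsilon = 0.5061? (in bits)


C = 1 - epsilon = 1 - 0.5061 = 0.4939

0.4939 bits


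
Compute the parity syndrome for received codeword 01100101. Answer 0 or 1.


Syndrome = XOR of all bits = 0 XOR 1 XOR 1 XOR 0 XOR 0 XOR 1 XOR 0 XOR 1 = 0

0


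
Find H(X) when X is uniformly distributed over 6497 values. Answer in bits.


H = log2(n) = log2(6497) = 12.6656

12.6656 bits


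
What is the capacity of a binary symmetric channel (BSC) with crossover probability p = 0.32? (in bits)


H(p) = -p*log2(p) - (1-p)*log2(1-p) = -0.32*log2(0.32) - 0.68*log2(0.68) = 0.526034 + 0.378347 = 0.9044. C = 1 - H(p) = 1 - 0.9044 = 0.0956

0.0956 bits


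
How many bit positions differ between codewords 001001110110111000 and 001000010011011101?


Count differing positions: . . . . . ^ ^ . . ^ . ^ ^ . . ^ . ^ = 7 differences

7


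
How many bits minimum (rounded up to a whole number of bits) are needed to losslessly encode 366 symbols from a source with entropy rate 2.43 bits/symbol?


Minimum bits >= n * H = 366 * 2.43 = 889.38, rounded up to a whole number of bits = 890

890 bits


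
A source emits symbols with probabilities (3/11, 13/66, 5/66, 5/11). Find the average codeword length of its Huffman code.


Huffman construction (repeatedly merge the two least-probable nodes; each merge adds 1 bit to every symbol beneath it): 5/66 + 13/66 = 3/11; 3/11 + 3/11 = 6/11; 5/11 + 6/11 = 1. Resulting codeword lengths (in the order the probabilities were given): (2, 3, 3, 1). L_avg = sum(p_i * l_i) = 3/11*2 + 13/66*3 + 5/66*3 + 5/11*1 = 20/11 = 1.8182

1.8182 bits


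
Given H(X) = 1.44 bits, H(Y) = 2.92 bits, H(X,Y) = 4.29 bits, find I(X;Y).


I(X;Y) = H(X) + H(Y) - H(X,Y) = 1.44 + 2.92 - 4.29 = 0.07

0.07 bits


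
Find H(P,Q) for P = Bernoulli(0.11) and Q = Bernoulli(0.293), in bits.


H(P,Q) = -p*log2(q) - (1-p)*log2(1-q). -0.11*log2(0.293) = 0.194813; -0.89*log2(0.707) = 0.445194. H(P,Q) = 0.194813 + 0.445194 = 0.64

0.64 bits


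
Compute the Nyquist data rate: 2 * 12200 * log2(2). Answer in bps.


Rate = 2 * B * log2(M) = 2 * 12200 * 1.0 = 24400.0

24400.0 bps


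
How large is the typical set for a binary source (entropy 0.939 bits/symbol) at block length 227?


log2|A_typical| = nH = 227 * 0.939 = 213.153, so |A_typical| ~ 2^213.153 = 1.464e+64

1.464e+64


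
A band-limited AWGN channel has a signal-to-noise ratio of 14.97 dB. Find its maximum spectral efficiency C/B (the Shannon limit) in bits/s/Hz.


SNR_linear = 10^(14.97/10) = 31.4051; C/B = log2(1 + SNR_linear) = log2(1 + 31.4051) = 5.0181

5.0181 bits/s/Hz


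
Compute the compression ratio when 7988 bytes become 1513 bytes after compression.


Ratio = original / compressed = 7988 / 1513 = 5.2796

5.2796


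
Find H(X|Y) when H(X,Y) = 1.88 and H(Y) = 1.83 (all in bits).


H(X|Y) = H(X,Y) - H(Y) = 1.88 - 1.83 = 0.05

0.05 bits


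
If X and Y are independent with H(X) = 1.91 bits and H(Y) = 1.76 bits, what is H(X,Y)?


For independent variables, H(X,Y) = H(X) + H(Y) = 1.91 + 1.76 = 3.67

3.67 bits


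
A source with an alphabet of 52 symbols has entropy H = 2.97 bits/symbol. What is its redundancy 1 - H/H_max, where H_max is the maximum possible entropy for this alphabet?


H_max = log2(K) = log2(52) = 5.7004 bits/symbol. Redundancy = 1 - H/H_max = 1 - 2.97/5.7004 = 1 - 0.521 = 0.479

0.479


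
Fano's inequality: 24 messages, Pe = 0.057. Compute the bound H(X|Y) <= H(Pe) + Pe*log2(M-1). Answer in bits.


H(Pe) = -Pe*log2(Pe) - (1-Pe)*log2(1-Pe) = -0.057*log2(0.057) - 0.943*log2(0.943) = 0.235575 + 0.079844 = 0.3154. Pe*log2(M-1) = 0.057*log2(23) = 0.257843. Bound = H(Pe) + Pe*log2(M-1) = 0.235575 + 0.079844 + 0.257843 = 0.5733

0.5733 bits


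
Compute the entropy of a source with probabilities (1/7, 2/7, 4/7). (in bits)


H = -sum(p_i * log2(p_i)). Terms: -(1/7)*log2(1/7) = 0.401051; -(2/7)*log2(2/7) = 0.516387; -(4/7)*log2(4/7) = 0.461346. H = 0.401051 + 0.516387 + 0.461346 = 1.3788

1.3788 bits


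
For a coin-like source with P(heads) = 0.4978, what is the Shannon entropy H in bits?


H = -p*log2(p) - (1-p)*log2(1-p). -0.4978*log2(0.4978) = 0.500967; -0.5022*log2(0.5022) = 0.499019. H = 0.500967 + 0.499019 = 1.0

1.0 bits


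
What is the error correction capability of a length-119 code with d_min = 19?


Correction capability = floor((d-1)/2) = floor((19-1)/2) = 9

9 errors


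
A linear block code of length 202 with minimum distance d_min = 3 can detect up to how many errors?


Detection capability = d_min - 1 = 3 - 1 = 2

2 errors


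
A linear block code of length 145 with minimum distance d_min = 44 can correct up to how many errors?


Correction capability = floor((d-1)/2) = floor((44-1)/2) = 21

21 errors


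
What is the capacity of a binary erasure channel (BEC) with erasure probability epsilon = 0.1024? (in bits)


C = 1 - epsilon = 1 - 0.1024 = 0.8976

0.8976 bits


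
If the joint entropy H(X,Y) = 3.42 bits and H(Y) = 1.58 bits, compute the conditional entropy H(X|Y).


H(X|Y) = H(X,Y) - H(Y) = 3.42 - 1.58 = 1.84

1.84 bits


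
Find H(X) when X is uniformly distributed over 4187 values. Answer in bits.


H = log2(n) = log2(4187) = 12.0317

12.0317 bits


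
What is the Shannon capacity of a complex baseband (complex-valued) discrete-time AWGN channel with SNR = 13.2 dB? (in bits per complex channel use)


SNR_linear = 10^(13.2/10) = 20.893; C = log2(1 + SNR_linear) = log2(1 + 20.893) = 4.4524

4.4524 bits/channel use


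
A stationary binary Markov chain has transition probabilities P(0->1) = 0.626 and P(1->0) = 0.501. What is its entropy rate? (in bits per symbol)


Stationary distribution: pi_0 = p10/(p01+p10) = 0.4445, pi_1 = 0.5555. Entropy rate H' = pi_0*H(p01) + pi_1*H(p10) = 0.4445*0.9537 + 0.5555*1.0 = 0.9794

0.9794 bits/symbol


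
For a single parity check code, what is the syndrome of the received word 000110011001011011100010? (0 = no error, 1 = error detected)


Syndrome = XOR of all bits = 0 XOR 0 XOR 0 XOR 1 XOR 1 XOR 0 XOR 0 XOR 1 XOR 1 XOR 0 XOR 0 XOR 1 XOR 0 XOR 1 XOR 1 XOR 0 XOR 1 XOR 1 XOR 1 XOR 0 XOR 0 XOR 0 XOR 1 XOR 0 = 1

1


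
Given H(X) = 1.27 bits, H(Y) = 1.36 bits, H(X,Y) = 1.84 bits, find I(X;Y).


I(X;Y) = H(X) + H(Y) - H(X,Y) = 1.27 + 1.36 - 1.84 = 0.79

0.79 bits


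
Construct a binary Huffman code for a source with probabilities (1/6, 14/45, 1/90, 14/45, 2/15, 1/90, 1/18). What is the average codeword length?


Huffman construction (repeatedly merge the two least-probable nodes; each merge adds 1 bit to every symbol beneath it): 1/90 + 1/90 = 1/45; 1/45 + 1/18 = 7/90; 7/90 + 2/15 = 19/90; 1/6 + 19/90 = 17/45; 14/45 + 14/45 = 28/45; 17/45 + 28/45 = 1. Resulting codeword lengths (in the order the probabilities were given): (2, 2, 5, 2, 3, 5, 4). L_avg = sum(p_i * l_i) = 1/6*2 + 14/45*2 + 1/90*5 + 14/45*2 + 2/15*3 + 1/90*5 + 1/18*4 = 104/45 = 2.3111

2.3111 bits


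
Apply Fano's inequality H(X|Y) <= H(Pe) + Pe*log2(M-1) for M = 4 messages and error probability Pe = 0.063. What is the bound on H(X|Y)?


H(Pe) = -Pe*log2(Pe) - (1-Pe)*log2(1-Pe) = -0.063*log2(0.063) - 0.937*log2(0.937) = 0.251276 + 0.087965 = 0.3392. Pe*log2(M-1) = 0.063*log2(3) = 0.099853. Bound = H(Pe) + Pe*log2(M-1) = 0.251276 + 0.087965 + 0.099853 = 0.4391

0.4391 bits


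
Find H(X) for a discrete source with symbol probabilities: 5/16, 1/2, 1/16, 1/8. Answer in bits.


H = -sum(p_i * log2(p_i)). Terms: -(5/16)*log2(5/16) = 0.524397; -(1/2)*log2(1/2) = 0.500000; -(1/16)*log2(1/16) = 0.250000; -(1/8)*log2(1/8) = 0.375000. H = 0.524397 + 0.500000 + 0.250000 + 0.375000 = 1.6494

1.6494 bits


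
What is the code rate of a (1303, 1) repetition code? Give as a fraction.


Rate = k/n = 1/1303

1/1303


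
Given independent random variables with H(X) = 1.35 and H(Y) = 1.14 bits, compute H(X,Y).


For independent variables, H(X,Y) = H(X) + H(Y) = 1.35 + 1.14 = 2.49

2.49 bits


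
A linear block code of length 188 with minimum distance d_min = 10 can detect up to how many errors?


Detection capability = d_min - 1 = 10 - 1 = 9

9 errors


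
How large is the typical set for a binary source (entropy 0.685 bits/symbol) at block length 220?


log2|A_typical| = nH = 220 * 0.685 = 150.7, so |A_typical| ~ 2^150.7 = 2.319e+45

2.319e+45


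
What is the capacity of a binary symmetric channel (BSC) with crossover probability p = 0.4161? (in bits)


H(p) = -p*log2(p) - (1-p)*log2(1-p) = -0.4161*log2(0.4161) - 0.5839*log2(0.5839) = 0.526366 + 0.453227 = 0.9796. C = 1 - H(p) = 1 - 0.9796 = 0.0204

0.0204 bits


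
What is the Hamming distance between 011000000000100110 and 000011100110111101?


Count differing positions: . ^ ^ . ^ ^ ^ . . ^ ^ . . ^ ^ . ^ ^ = 11 differences

11


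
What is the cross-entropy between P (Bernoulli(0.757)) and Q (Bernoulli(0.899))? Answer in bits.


H(P,Q) = -p*log2(q) - (1-p)*log2(1-q). -0.757*log2(0.899) = 0.116280; -0.243*log2(0.101) = 0.803740. H(P,Q) = 0.116280 + 0.803740 = 0.92

0.92 bits


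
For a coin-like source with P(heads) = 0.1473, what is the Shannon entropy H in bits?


H = -p*log2(p) - (1-p)*log2(1-p). -0.1473*log2(0.1473) = 0.407015; -0.8527*log2(0.8527) = 0.196027. H = 0.407015 + 0.196027 = 0.603

0.603 bits


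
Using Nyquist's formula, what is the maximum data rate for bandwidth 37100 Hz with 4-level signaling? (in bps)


Rate = 2 * B * log2(M) = 2 * 37100 * 2.0 = 148400.0

148400.0 bps


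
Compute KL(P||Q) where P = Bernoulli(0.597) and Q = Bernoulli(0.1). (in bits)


KL = p*log2(p/q) + (1-p)*log2((1-p)/(1-q)) = 0.597*log2(0.597/0.1) + 0.403*log2(0.403/0.9) = 1.0718

1.0718 bits


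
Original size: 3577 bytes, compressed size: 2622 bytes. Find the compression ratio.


Ratio = original / compressed = 3577 / 2622 = 1.3642

1.3642


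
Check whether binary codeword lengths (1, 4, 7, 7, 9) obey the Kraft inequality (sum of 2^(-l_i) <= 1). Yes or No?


Kraft sum = sum(2^(-l_i)) = 0.5801, need <= 1. Result: satisfied (a binary prefix-free code with these lengths exists)

Yes


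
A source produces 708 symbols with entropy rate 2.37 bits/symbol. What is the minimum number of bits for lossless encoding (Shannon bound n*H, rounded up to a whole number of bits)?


Minimum bits >= n * H = 708 * 2.37 = 1677.96, rounded up to a whole number of bits = 1678

1678 bits


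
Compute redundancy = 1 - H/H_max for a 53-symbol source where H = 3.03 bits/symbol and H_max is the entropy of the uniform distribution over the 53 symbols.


H_max = log2(K) = log2(53) = 5.7279 bits/symbol. Redundancy = 1 - H/H_max = 1 - 3.03/5.7279 = 1 - 0.529 = 0.471

0.471


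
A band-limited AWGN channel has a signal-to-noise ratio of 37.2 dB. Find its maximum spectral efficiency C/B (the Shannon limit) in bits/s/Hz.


SNR_linear = 10^(37.2/10) = 5248.0746; C/B = log2(1 + SNR_linear) = log2(1 + 5248.0746) = 12.3578

12.3578 bits/s/Hz


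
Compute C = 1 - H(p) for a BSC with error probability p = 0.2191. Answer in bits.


H(p) = -p*log2(p) - (1-p)*log2(1-p) = -0.2191*log2(0.2191) - 0.7809*log2(0.7809) = 0.479903 + 0.278618 = 0.7585. C = 1 - H(p) = 1 - 0.7585 = 0.2415

0.2415 bits


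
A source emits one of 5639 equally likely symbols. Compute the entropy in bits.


H = log2(n) = log2(5639) = 12.4612

12.4612 bits


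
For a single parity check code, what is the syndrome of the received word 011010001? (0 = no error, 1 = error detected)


Syndrome = XOR of all bits = 0 XOR 1 XOR 1 XOR 0 XOR 1 XOR 0 XOR 0 XOR 0 XOR 1 = 0

0


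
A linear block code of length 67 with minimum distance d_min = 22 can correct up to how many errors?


Correction capability = floor((d-1)/2) = floor((22-1)/2) = 10

10 errors


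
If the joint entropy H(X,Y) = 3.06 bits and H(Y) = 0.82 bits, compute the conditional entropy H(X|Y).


H(X|Y) = H(X,Y) - H(Y) = 3.06 - 0.82 = 2.24

2.24 bits


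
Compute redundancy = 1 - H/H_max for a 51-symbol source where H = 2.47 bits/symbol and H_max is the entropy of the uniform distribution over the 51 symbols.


H_max = log2(K) = log2(51) = 5.6724 bits/symbol. Redundancy = 1 - H/H_max = 1 - 2.47/5.6724 = 1 - 0.4354 = 0.5646

0.5646


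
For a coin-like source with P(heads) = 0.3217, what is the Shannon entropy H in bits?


H = -p*log2(p) - (1-p)*log2(1-p). -0.3217*log2(0.3217) = 0.526369; -0.6783*log2(0.6783) = 0.379851. H = 0.526369 + 0.379851 = 0.9062

0.9062 bits


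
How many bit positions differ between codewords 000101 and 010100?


Count differing positions: . ^ . . . ^ = 2 differences

2


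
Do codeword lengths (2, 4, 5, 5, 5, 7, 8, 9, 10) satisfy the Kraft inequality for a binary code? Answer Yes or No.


Kraft sum = sum(2^(-l_i)) = 0.4209, need <= 1. Result: satisfied (a binary prefix-free code with these lengths exists)

Yes


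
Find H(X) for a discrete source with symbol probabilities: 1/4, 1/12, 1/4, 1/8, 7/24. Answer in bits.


H = -sum(p_i * log2(p_i)). Terms: -(1/4)*log2(1/4) = 0.500000; -(1/12)*log2(1/12) = 0.298747; -(1/4)*log2(1/4) = 0.500000; -(1/8)*log2(1/8) = 0.375000; -(7/24)*log2(7/24) = 0.518469. H = 0.500000 + 0.298747 + 0.500000 + 0.375000 + 0.518469 = 2.1922

2.1922 bits


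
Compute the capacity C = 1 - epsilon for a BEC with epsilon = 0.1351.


C = 1 - epsilon = 1 - 0.1351 = 0.8649

0.8649 bits


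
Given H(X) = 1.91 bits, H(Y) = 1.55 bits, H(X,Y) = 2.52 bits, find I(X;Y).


I(X;Y) = H(X) + H(Y) - H(X,Y) = 1.91 + 1.55 - 2.52 = 0.94

0.94 bits


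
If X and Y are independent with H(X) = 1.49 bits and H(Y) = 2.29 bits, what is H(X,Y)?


For independent variables, H(X,Y) = H(X) + H(Y) = 1.49 + 2.29 = 3.78

3.78 bits


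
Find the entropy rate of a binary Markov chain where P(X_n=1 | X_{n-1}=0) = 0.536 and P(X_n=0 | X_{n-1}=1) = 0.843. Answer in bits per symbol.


Stationary distribution: pi_0 = p10/(p01+p10) = 0.6113, pi_1 = 0.3887. Entropy rate H' = pi_0*H(p01) + pi_1*H(p10) = 0.6113*0.9963 + 0.3887*0.6271 = 0.8528

0.8528 bits/symbol


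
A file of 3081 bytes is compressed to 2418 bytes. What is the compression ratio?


Ratio = original / compressed = 3081 / 2418 = 1.2742

1.2742


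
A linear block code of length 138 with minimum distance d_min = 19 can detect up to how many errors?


Detection capability = d_min - 1 = 19 - 1 = 18

18 errors


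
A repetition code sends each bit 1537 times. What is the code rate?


Rate = k/n = 1/1537

1/1537


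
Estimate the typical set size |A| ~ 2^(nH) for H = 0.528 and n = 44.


log2|A_typical| = nH = 44 * 0.528 = 23.232, so |A_typical| ~ 2^23.232 = 9.852e+06

9.852e+06


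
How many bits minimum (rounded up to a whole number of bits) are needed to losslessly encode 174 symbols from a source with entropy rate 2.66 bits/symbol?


Minimum bits >= n * H = 174 * 2.66 = 462.84, rounded up to a whole number of bits = 463

463 bits


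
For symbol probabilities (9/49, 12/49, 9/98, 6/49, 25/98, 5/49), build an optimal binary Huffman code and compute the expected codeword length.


Huffman construction (repeatedly merge the two least-probable nodes; each merge adds 1 bit to every symbol beneath it): 9/98 + 5/49 = 19/98; 6/49 + 9/49 = 15/49; 19/98 + 12/49 = 43/98; 25/98 + 15/49 = 55/98; 43/98 + 55/98 = 1. Resulting codeword lengths (in the order the probabilities were given): (3, 2, 3, 3, 2, 3). L_avg = sum(p_i * l_i) = 9/49*3 + 12/49*2 + 9/98*3 + 6/49*3 + 25/98*2 + 5/49*3 = 5/2 = 2.5

2.5 bits


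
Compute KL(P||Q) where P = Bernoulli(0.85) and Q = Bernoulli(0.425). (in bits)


KL = p*log2(p/q) + (1-p)*log2((1-p)/(1-q)) = 0.85*log2(0.85/0.425) + 0.15*log2(0.15/0.575) = 0.5592

0.5592 bits


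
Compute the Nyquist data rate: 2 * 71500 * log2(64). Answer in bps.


Rate = 2 * B * log2(M) = 2 * 71500 * 6.0 = 858000.0

858000.0 bps


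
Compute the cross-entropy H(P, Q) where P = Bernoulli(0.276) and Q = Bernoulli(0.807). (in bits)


H(P,Q) = -p*log2(q) - (1-p)*log2(1-q). -0.276*log2(0.807) = 0.085383; -0.724*log2(0.193) = 1.718289. H(P,Q) = 0.085383 + 1.718289 = 1.8037

1.8037 bits


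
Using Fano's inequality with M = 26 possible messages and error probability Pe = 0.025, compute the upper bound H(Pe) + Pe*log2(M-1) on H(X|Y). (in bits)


H(Pe) = -Pe*log2(Pe) - (1-Pe)*log2(1-Pe) = -0.025*log2(0.025) - 0.975*log2(0.975) = 0.133048 + 0.035613 = 0.1687. Pe*log2(M-1) = 0.025*log2(25) = 0.116096. Bound = H(Pe) + Pe*log2(M-1) = 0.133048 + 0.035613 + 0.116096 = 0.2848

0.2848 bits


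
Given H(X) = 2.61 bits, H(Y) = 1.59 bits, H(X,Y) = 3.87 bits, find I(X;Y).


I(X;Y) = H(X) + H(Y) - H(X,Y) = 2.61 + 1.59 - 3.87 = 0.33

0.33 bits


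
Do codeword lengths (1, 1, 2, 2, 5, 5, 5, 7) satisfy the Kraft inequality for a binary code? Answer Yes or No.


Kraft sum = sum(2^(-l_i)) = 1.6016, need <= 1. Result: violated (a binary prefix-free code with these lengths cannot exist)

No


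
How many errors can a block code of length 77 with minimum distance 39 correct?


Correction capability = floor((d-1)/2) = floor((39-1)/2) = 19

19 errors


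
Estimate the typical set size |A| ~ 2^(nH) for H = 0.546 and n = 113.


log2|A_typical| = nH = 113 * 0.546 = 61.698, so |A_typical| ~ 2^61.698 = 3.741e+18

3.741e+18


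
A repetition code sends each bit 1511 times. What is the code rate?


Rate = k/n = 1/1511

1/1511


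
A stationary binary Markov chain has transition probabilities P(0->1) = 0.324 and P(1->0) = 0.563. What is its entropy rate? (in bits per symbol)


Stationary distribution: pi_0 = p10/(p01+p10) = 0.6347, pi_1 = 0.3653. Entropy rate H' = pi_0*H(p01) + pi_1*H(p10) = 0.6347*0.9087 + 0.3653*0.9885 = 0.9378

0.9378 bits/symbol


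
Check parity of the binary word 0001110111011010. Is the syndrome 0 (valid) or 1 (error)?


Syndrome = XOR of all bits = 0 XOR 0 XOR 0 XOR 1 XOR 1 XOR 1 XOR 0 XOR 1 XOR 1 XOR 1 XOR 0 XOR 1 XOR 1 XOR 0 XOR 1 XOR 0 = 1

1


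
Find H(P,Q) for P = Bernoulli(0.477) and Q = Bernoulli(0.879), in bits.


H(P,Q) = -p*log2(q) - (1-p)*log2(1-q). -0.477*log2(0.879) = 0.088753; -0.523*log2(0.121) = 1.593540. H(P,Q) = 0.088753 + 1.593540 = 1.6823

1.6823 bits


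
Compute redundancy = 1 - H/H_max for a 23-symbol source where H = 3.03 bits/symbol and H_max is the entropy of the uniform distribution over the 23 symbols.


H_max = log2(K) = log2(23) = 4.5236 bits/symbol. Redundancy = 1 - H/H_max = 1 - 3.03/4.5236 = 1 - 0.6698 = 0.3302

0.3302


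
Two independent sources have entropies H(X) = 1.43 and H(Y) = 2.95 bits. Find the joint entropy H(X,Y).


For independent variables, H(X,Y) = H(X) + H(Y) = 1.43 + 2.95 = 4.38

4.38 bits


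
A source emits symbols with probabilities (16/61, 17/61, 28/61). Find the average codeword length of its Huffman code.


Huffman construction (repeatedly merge the two least-probable nodes; each merge adds 1 bit to every symbol beneath it): 16/61 + 17/61 = 33/61; 28/61 + 33/61 = 1. Resulting codeword lengths (in the order the probabilities were given): (2, 2, 1). L_avg = sum(p_i * l_i) = 16/61*2 + 17/61*2 + 28/61*1 = 94/61 = 1.541

1.541 bits


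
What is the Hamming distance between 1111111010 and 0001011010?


Count differing positions: ^ ^ ^ . ^ . . . . . = 4 differences

4


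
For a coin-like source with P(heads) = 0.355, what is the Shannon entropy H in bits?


H = -p*log2(p) - (1-p)*log2(1-p). -0.355*log2(0.355) = 0.530409; -0.645*log2(0.645) = 0.408046. H = 0.530409 + 0.408046 = 0.9385

0.9385 bits


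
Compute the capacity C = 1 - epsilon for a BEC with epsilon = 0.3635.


C = 1 - epsilon = 1 - 0.3635 = 0.6365

0.6365 bits


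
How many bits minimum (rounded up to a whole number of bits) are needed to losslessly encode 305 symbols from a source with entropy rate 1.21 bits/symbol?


Minimum bits >= n * H = 305 * 1.21 = 369.05, rounded up to a whole number of bits = 370

370 bits


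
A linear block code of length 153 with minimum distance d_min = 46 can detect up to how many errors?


Detection capability = d_min - 1 = 46 - 1 = 45

45 errors


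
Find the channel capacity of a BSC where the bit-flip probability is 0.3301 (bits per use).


H(p) = -p*log2(p) - (1-p)*log2(1-p) = -0.3301*log2(0.3301) - 0.6699*log2(0.6699) = 0.527838 + 0.387190 = 0.915. C = 1 - H(p) = 1 - 0.915 = 0.085

0.085 bits


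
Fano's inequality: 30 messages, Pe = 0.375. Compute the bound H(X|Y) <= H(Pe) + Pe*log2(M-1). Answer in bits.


H(Pe) = -Pe*log2(Pe) - (1-Pe)*log2(1-Pe) = -0.375*log2(0.375) - 0.625*log2(0.625) = 0.530639 + 0.423795 = 0.9544. Pe*log2(M-1) = 0.375*log2(29) = 1.821743. Bound = H(Pe) + Pe*log2(M-1) = 0.530639 + 0.423795 + 1.821743 = 2.7762

2.7762 bits


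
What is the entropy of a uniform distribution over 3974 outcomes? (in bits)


H = log2(n) = log2(3974) = 11.9564

11.9564 bits


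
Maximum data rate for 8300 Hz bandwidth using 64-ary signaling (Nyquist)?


Rate = 2 * B * log2(M) = 2 * 8300 * 6.0 = 99600.0

99600.0 bps


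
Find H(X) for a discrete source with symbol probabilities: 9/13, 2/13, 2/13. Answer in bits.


H = -sum(p_i * log2(p_i)). Terms: -(9/13)*log2(9/13) = 0.367279; -(2/13)*log2(2/13) = 0.415452; -(2/13)*log2(2/13) = 0.415452. H = 0.367279 + 0.415452 + 0.415452 = 1.1982

1.1982 bits


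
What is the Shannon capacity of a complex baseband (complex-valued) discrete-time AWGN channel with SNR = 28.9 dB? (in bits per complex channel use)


SNR_linear = 10^(28.9/10) = 776.2471; C = log2(1 + SNR_linear) = log2(1 + 776.2471) = 9.6022

9.6022 bits/channel use


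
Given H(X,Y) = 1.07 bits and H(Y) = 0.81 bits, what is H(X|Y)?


H(X|Y) = H(X,Y) - H(Y) = 1.07 - 0.81 = 0.26

0.26 bits


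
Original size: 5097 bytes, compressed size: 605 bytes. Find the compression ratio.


Ratio = original / compressed = 5097 / 605 = 8.4248

8.4248


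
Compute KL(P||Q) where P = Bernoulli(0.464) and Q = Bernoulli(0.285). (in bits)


KL = p*log2(p/q) + (1-p)*log2((1-p)/(1-q)) = 0.464*log2(0.464/0.285) + 0.536*log2(0.536/0.715) = 0.1034

0.1034 bits


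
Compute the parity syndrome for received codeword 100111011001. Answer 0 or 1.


Syndrome = XOR of all bits = 1 XOR 0 XOR 0 XOR 1 XOR 1 XOR 1 XOR 0 XOR 1 XOR 1 XOR 0 XOR 0 XOR 1 = 1

1


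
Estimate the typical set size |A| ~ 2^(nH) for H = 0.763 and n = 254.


log2|A_typical| = nH = 254 * 0.763 = 193.802, so |A_typical| ~ 2^193.802 = 2.189e+58

2.189e+58


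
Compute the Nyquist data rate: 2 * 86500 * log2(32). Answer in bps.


Rate = 2 * B * log2(M) = 2 * 86500 * 5.0 = 865000.0

865000.0 bps


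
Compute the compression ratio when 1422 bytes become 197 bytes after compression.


Ratio = original / compressed = 1422 / 197 = 7.2183

7.2183


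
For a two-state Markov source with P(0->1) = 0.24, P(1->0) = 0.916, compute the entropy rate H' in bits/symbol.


Stationary distribution: pi_0 = p10/(p01+p10) = 0.7924, pi_1 = 0.2076. Entropy rate H' = pi_0*H(p01) + pi_1*H(p10) = 0.7924*0.795 + 0.2076*0.4161 = 0.7164

0.7164 bits/symbol


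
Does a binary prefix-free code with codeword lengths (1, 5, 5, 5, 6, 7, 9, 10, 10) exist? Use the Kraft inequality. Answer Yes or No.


Kraft sum = sum(2^(-l_i)) = 0.6211, need <= 1. Result: satisfied (a binary prefix-free code with these lengths exists)

Yes


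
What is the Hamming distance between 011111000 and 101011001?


Count differing positions: ^ ^ . ^ . . . . ^ = 4 differences

4


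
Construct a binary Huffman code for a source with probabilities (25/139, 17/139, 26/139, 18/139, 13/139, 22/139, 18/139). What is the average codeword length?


Huffman construction (repeatedly merge the two least-probable nodes; each merge adds 1 bit to every symbol beneath it): 13/139 + 17/139 = 30/139; 18/139 + 18/139 = 36/139; 22/139 + 25/139 = 47/139; 26/139 + 30/139 = 56/139; 36/139 + 47/139 = 83/139; 56/139 + 83/139 = 1. Resulting codeword lengths (in the order the probabilities were given): (3, 3, 2, 3, 3, 3, 3). L_avg = sum(p_i * l_i) = 25/139*3 + 17/139*3 + 26/139*2 + 18/139*3 + 13/139*3 + 22/139*3 + 18/139*3 = 391/139 = 2.8129

2.8129 bits


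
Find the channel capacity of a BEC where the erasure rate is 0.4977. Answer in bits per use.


C = 1 - epsilon = 1 - 0.4977 = 0.5023

0.5023 bits


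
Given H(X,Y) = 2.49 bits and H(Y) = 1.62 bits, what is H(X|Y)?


H(X|Y) = H(X,Y) - H(Y) = 2.49 - 1.62 = 0.87

0.87 bits


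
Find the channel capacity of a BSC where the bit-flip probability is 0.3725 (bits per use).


H(p) = -p*log2(p) - (1-p)*log2(1-p) = -0.3725*log2(0.3725) - 0.6275*log2(0.6275) = 0.530696 + 0.421876 = 0.9526. C = 1 - H(p) = 1 - 0.9526 = 0.0474

0.0474 bits


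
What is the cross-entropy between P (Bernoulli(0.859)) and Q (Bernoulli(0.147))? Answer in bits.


H(P,Q) = -p*log2(q) - (1-p)*log2(1-q). -0.859*log2(0.147) = 2.376090; -0.141*log2(0.853) = 0.032343. H(P,Q) = 2.376090 + 0.032343 = 2.4084

2.4084 bits


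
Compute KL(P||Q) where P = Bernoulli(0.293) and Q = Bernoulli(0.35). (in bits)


KL = p*log2(p/q) + (1-p)*log2((1-p)/(1-q)) = 0.293*log2(0.293/0.35) + 0.707*log2(0.707/0.65) = 0.0106

0.0106 bits


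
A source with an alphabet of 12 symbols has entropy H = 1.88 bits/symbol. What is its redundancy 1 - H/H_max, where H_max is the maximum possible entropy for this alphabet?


H_max = log2(K) = log2(12) = 3.585 bits/symbol. Redundancy = 1 - H/H_max = 1 - 1.88/3.585 = 1 - 0.5244 = 0.4756

0.4756


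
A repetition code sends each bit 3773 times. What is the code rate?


Rate = k/n = 1/3773

1/3773


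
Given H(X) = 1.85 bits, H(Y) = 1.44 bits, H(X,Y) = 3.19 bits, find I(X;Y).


I(X;Y) = H(X) + H(Y) - H(X,Y) = 1.85 + 1.44 - 3.19 = 0.1

0.1 bits


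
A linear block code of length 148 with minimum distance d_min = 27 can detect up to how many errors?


Detection capability = d_min - 1 = 27 - 1 = 26

26 errors


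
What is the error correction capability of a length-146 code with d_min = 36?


Correction capability = floor((d-1)/2) = floor((36-1)/2) = 17

17 errors


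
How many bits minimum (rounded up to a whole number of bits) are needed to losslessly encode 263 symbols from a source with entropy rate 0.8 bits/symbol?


Minimum bits >= n * H = 263 * 0.8 = 210.4, rounded up to a whole number of bits = 211

211 bits


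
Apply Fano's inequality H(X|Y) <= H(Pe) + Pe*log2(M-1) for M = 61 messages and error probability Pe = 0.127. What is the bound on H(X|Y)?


H(Pe) = -Pe*log2(Pe) - (1-Pe)*log2(1-Pe) = -0.127*log2(0.127) - 0.873*log2(0.873) = 0.378092 + 0.171061 = 0.5492. Pe*log2(M-1) = 0.127*log2(60) = 0.750175. Bound = H(Pe) + Pe*log2(M-1) = 0.378092 + 0.171061 + 0.750175 = 1.2993

1.2993 bits


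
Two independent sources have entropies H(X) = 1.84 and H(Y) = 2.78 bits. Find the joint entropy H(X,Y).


For independent variables, H(X,Y) = H(X) + H(Y) = 1.84 + 2.78 = 4.62

4.62 bits


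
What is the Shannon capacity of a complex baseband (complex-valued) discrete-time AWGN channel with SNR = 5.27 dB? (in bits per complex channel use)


SNR_linear = 10^(5.27/10) = 3.3651; C = log2(1 + SNR_linear) = log2(1 + 3.3651) = 2.126

2.126 bits/channel use
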